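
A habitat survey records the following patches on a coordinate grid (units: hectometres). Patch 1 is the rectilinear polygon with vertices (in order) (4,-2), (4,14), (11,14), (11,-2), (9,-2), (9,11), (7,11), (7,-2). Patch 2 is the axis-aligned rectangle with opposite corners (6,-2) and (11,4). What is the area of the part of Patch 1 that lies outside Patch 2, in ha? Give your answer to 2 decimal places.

68.00

|Patch 1| = 86, |Patch 1∩Patch 2| = 18.
|Patch 1 ∖ Patch 2| = |Patch 1| − |Patch 1∩Patch 2| = 86 − 18 = 68.00.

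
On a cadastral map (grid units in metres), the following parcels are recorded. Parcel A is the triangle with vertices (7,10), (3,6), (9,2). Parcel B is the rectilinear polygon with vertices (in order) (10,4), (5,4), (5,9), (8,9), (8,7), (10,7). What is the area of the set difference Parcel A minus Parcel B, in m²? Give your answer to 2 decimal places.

|Parcel A| = 20, |Parcel A∩Parcel B| = 13.5417.
|Parcel A ∖ Parcel B| = |Parcel A| − |Parcel A∩Parcel B| = 20 − 13.5417 = 6.46.

6.46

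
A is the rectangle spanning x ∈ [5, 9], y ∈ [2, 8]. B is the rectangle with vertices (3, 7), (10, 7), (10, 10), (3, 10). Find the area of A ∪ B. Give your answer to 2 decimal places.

By inclusion–exclusion:
Individual areas: |A| = 24, |B| = 21.
|A∩B|: x∈[5,9], y∈[7,8] → 4·1 = 4.
|A ∪ B| = 45 − 4 = 41.00.

41.00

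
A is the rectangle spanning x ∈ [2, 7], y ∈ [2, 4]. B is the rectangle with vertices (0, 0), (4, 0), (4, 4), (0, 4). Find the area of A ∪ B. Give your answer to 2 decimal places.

By inclusion–exclusion:
Individual areas: |A| = 10, |B| = 16.
|A∩B|: x∈[2,4], y∈[2,4] → 2·2 = 4.
|A ∪ B| = 26 − 4 = 22.00.

22.00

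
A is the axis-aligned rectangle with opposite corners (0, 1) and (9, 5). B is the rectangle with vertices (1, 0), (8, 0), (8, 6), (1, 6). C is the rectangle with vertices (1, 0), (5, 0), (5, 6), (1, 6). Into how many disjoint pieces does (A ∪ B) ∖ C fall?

2

(A ∪ B) ∖ C splits into 2 disjoint pieces (area 22, area 4).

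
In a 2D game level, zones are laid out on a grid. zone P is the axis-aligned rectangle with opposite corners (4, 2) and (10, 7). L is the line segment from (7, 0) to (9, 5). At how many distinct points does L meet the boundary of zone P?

The segment meets the boundary at (7.8,2).

1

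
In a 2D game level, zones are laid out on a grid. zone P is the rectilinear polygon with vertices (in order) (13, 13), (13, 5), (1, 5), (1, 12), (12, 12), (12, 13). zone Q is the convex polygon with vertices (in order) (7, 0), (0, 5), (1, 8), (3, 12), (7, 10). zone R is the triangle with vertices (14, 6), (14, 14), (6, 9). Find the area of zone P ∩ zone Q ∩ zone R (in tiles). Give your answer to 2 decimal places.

The intersection is the polygon with vertices (7,8.625), (6,9), (7,9.625).
By the shoelace formula its area is 0.50.

0.50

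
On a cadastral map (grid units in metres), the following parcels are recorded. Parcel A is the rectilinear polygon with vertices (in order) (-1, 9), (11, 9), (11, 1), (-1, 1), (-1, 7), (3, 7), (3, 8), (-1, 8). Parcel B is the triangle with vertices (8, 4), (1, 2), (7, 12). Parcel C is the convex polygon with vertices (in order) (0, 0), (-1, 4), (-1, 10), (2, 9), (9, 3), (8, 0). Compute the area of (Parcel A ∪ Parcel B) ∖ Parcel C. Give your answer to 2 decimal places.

42.05

|Parcel A ∪ Parcel B| = 95.2625.
|(Parcel A ∪ Parcel B) ∩ Parcel C| = 53.2083.
|(Parcel A ∪ Parcel B) ∖ Parcel C| = 95.2625 − 53.2083 = 42.05.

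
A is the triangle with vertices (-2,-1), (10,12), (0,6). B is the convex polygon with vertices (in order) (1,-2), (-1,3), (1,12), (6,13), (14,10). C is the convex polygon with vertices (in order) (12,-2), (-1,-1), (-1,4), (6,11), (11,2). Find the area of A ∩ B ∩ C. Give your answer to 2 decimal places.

22.83

The intersection is the polygon with vertices (-0.917,2.792), (-0.4,4.6), (2.5,7.5), (6.583,9.95), (7.156,8.919), (-0.186,0.965).
By the shoelace formula its area is 22.83.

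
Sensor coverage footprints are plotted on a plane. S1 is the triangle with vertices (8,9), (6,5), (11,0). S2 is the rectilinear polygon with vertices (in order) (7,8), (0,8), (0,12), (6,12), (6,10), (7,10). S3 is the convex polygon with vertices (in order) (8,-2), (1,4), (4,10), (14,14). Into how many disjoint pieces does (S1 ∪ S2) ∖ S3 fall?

2

(S1 ∪ S2) ∖ S3 splits into 2 disjoint pieces (area 1.7326, area 18.2).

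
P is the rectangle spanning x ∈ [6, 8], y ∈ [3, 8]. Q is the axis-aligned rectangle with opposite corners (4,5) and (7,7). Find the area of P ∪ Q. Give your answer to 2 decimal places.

By inclusion–exclusion:
Individual areas: |P| = 10, |Q| = 6.
|P∩Q|: x∈[6,7], y∈[5,7] → 1·2 = 2.
|P ∪ Q| = 16 − 2 = 14.00.

14.00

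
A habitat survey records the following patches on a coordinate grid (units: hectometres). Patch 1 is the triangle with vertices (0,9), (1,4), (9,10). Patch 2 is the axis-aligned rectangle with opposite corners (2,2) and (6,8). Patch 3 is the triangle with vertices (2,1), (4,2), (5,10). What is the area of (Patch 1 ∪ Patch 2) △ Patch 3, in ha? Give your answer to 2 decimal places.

|Patch 1 ∪ Patch 2| = 40.
|(Patch 1 ∪ Patch 2) ∩ Patch 3| = 6.645.
|(Patch 1 ∪ Patch 2) △ Patch 3| = 40 + 7.5 − 13.29 = 34.21.

34.21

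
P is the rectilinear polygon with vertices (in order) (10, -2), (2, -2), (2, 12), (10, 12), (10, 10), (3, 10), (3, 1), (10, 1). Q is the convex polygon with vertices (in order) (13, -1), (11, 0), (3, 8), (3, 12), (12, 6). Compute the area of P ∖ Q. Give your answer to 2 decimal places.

46.00

|P| = 49, |P∩Q| = 3.
|P ∖ Q| = |P| − |P∩Q| = 49 − 3 = 46.00.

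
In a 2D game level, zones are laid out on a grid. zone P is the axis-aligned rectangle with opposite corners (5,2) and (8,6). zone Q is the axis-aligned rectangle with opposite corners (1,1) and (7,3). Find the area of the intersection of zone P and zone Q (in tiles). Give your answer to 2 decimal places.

2.00

|zone P∩zone Q|: x∈[5,7], y∈[2,3] → 2·1 = 2.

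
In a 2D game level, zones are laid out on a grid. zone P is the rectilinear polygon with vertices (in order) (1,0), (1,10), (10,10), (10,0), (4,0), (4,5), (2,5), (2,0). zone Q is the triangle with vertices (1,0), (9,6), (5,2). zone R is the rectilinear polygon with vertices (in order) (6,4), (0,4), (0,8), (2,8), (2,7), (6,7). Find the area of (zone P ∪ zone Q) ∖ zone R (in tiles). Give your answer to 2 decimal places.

|zone P ∪ zone Q| = 81.
|(zone P ∪ zone Q) ∩ zone R| = 14.
|(zone P ∪ zone Q) ∖ zone R| = 81 − 14 = 67.00.

67.00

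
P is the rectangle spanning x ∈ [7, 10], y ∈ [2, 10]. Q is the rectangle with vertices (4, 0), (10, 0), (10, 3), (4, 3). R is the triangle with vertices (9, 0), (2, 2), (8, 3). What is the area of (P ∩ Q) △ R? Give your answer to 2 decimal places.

|P ∩ Q| = 3.
|(P ∩ Q) ∩ R| = 1.0833.
|(P ∩ Q) △ R| = 3 + 9.5 − 2.1667 = 10.33.

10.33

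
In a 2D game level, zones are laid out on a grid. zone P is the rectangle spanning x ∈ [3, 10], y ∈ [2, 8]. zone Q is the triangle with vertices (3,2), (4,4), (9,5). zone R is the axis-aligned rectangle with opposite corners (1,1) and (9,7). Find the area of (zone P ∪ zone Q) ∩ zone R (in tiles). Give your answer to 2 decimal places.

30.00

The region (zone P ∪ zone Q) ∩ zone R is the polygon with vertices (3,2), (3,7), (9,7), (9,2).
By the shoelace formula its area is 30.00.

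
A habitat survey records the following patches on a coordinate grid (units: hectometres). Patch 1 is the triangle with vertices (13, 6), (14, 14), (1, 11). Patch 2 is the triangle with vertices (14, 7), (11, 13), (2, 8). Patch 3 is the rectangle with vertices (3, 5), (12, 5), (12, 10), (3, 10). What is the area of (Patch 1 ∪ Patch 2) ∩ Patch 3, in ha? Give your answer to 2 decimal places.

21.67

The region (Patch 1 ∪ Patch 2) ∩ Patch 3 is the polygon with vertices (9.75,7.354), (3,7.917), (3,8.556), (4.657,9.476), (3.4,10), (12,10), (12,6.417).
By the shoelace formula its area is 21.67.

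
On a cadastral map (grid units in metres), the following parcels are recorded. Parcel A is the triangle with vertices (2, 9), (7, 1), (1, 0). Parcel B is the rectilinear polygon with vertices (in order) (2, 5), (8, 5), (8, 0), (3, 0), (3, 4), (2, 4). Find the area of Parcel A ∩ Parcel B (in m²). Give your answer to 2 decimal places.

The intersection is the polygon with vertices (7,1), (3,0.333), (3,4), (2,4), (2,5), (4.5,5).
By the shoelace formula its area is 13.33.

13.33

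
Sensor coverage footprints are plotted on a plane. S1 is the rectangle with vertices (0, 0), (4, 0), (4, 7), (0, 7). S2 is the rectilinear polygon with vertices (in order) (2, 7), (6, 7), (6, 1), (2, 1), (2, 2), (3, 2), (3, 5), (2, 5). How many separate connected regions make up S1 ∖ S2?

S1 ∖ S2 is a single connected region.

1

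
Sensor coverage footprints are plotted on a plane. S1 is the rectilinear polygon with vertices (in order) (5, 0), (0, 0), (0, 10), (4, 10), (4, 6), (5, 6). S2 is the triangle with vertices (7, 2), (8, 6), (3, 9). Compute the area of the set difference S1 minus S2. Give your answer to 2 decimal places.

|S1| = 46, |S1∩S2| = 0.6464.
|S1 ∖ S2| = |S1| − |S1∩S2| = 46 − 0.6464 = 45.35.

45.35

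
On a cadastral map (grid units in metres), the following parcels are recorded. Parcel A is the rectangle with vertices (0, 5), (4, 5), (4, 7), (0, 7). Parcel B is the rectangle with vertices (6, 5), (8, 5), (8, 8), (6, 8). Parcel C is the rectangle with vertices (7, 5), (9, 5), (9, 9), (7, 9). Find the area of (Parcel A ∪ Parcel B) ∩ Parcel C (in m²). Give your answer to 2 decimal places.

3.00

The region (Parcel A ∪ Parcel B) ∩ Parcel C is the polygon with vertices (8,8), (8,5), (7,5), (7,8).
By the shoelace formula its area is 3.00.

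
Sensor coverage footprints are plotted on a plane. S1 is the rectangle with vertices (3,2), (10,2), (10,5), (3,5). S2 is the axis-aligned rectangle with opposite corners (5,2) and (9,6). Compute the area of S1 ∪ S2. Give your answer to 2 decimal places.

25.00

By inclusion–exclusion:
Individual areas: |S1| = 21, |S2| = 16.
|S1∩S2|: x∈[5,9], y∈[2,5] → 4·3 = 12.
|S1 ∪ S2| = 37 − 12 = 25.00.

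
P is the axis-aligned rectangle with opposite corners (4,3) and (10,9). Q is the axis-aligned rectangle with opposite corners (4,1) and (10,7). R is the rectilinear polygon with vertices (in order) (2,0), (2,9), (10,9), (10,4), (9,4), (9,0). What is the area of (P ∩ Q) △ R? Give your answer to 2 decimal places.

46.00

|P ∩ Q| = 24.
|(P ∩ Q) ∩ R| = 23.
|(P ∩ Q) △ R| = 24 + 68 − 46 = 46.00.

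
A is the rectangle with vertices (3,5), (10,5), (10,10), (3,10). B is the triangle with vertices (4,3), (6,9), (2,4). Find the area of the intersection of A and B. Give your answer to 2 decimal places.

The intersection is the polygon with vertices (3,5), (3,5.25), (6,9), (4.667,5).
By the shoelace formula its area is 3.71.

3.71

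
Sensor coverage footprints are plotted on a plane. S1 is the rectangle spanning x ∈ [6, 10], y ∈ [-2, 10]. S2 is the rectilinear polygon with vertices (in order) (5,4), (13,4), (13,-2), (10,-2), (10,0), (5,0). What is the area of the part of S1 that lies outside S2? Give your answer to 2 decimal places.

32.00

|S1| = 48, |S1∩S2| = 16.
|S1 ∖ S2| = |S1| − |S1∩S2| = 48 − 16 = 32.00.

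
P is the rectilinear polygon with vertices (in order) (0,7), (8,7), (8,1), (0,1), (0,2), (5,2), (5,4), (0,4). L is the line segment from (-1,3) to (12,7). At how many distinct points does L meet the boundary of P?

The segment meets the boundary at (8,5.769), (2.25,4).

2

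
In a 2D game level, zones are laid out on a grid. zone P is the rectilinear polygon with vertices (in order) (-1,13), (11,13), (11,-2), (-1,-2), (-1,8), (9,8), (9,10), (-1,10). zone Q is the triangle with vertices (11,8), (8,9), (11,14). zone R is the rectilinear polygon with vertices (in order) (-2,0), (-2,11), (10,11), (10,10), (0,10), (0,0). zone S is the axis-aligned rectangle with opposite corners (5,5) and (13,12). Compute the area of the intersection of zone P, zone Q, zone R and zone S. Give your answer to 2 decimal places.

The intersection is the polygon with vertices (9.2,11), (10,11), (10,10), (9,10), (8.6,10).
By the shoelace formula its area is 1.10.

1.10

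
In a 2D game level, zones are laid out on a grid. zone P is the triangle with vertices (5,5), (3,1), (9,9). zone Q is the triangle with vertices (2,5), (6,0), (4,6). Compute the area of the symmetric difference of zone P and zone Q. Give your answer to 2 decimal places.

|zone P| = 4, |zone Q| = 7, |zone P∩zone Q| = 0.6844.
|zone P △ zone Q| = |zone P| + |zone Q| − 2·|zone P∩zone Q| = 4 + 7 − 1.3687 = 9.63.

9.63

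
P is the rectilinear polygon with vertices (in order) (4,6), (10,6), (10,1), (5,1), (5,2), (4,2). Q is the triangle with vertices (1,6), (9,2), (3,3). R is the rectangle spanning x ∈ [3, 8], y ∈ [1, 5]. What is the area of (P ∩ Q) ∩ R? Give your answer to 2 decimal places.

4.00

The region (P ∩ Q) ∩ R is the polygon with vertices (8,2.5), (8,2.167), (4,2.833), (4,4.5).
By the shoelace formula its area is 4.00.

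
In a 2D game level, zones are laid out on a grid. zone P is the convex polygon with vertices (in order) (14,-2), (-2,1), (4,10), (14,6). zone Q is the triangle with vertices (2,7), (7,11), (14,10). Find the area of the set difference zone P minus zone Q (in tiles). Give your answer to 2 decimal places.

115.91

|zone P| = 121, |zone P∩zone Q| = 5.091.
|zone P ∖ zone Q| = |zone P| − |zone P∩zone Q| = 121 − 5.091 = 115.91.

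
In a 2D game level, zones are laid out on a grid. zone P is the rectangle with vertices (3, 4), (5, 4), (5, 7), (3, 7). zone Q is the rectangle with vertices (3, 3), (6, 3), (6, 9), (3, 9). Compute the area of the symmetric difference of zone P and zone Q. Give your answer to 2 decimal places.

|zone P∩zone Q|: x∈[3,5], y∈[4,7] → 2·3 = 6.
|zone P △ zone Q| = |zone P| + |zone Q| − 2·|zone P∩zone Q| = 6 + 18 − 12 = 12.00.

12.00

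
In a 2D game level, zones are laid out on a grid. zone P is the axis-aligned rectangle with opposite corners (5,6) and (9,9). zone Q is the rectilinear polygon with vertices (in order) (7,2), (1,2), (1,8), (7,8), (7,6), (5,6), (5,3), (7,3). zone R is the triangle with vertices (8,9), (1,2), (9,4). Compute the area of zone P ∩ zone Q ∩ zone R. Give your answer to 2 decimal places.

2.00

The intersection is the polygon with vertices (7,6), (5,6), (7,8).
By the shoelace formula its area is 2.00.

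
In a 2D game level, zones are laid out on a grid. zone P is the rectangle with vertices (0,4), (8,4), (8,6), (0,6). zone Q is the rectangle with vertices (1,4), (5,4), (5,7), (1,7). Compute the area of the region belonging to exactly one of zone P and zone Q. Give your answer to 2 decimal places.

12.00

|zone P∩zone Q|: x∈[1,5], y∈[4,6] → 4·2 = 8.
|zone P △ zone Q| = |zone P| + |zone Q| − 2·|zone P∩zone Q| = 16 + 12 − 16 = 12.00.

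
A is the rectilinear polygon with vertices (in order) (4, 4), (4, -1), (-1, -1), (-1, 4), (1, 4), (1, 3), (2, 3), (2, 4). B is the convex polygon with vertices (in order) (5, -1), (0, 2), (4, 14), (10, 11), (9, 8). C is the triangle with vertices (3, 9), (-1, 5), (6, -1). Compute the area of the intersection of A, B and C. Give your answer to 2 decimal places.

5.26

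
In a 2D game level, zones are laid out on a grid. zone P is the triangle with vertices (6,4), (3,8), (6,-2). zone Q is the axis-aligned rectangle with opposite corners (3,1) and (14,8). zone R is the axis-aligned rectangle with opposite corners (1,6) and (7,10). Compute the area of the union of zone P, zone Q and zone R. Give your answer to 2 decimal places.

By inclusion–exclusion:
Individual areas: |zone P| = 9, |zone Q| = 77, |zone R| = 24.
|zone P∩zone Q| = 7.65.
|zone P∩zone R| = 0.9.
|zone Q∩zone R|: x∈[3,7], y∈[6,8] → 4·2 = 8.
|zone P∩zone Q∩zone R| = 0.9.
|zone P ∪ zone Q ∪ zone R| = 110 − 16.55 + 0.9 = 94.35.

94.35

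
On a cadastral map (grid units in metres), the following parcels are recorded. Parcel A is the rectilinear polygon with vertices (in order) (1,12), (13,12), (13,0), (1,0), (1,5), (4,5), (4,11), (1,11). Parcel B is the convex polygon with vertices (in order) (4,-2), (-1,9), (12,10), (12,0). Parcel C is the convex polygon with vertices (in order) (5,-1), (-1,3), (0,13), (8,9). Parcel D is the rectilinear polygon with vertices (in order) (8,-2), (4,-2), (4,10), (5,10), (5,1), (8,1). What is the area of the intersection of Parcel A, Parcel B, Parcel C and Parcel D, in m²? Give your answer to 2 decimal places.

9.87

The intersection is the polygon with vertices (4,9.385), (5,9.461), (5,1), (5.6,1), (5.3,0), (4,0), (4,5).
By the shoelace formula its area is 9.87.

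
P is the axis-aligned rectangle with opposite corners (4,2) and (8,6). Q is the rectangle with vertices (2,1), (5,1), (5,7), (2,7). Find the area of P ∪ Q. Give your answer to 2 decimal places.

30.00

By inclusion–exclusion:
Individual areas: |P| = 16, |Q| = 18.
|P∩Q|: x∈[4,5], y∈[2,6] → 1·4 = 4.
|P ∪ Q| = 34 − 4 = 30.00.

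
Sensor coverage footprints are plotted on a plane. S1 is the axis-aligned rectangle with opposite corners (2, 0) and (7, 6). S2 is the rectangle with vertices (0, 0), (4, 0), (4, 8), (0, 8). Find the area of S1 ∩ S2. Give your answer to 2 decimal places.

12.00

|S1∩S2|: x∈[2,4], y∈[0,6] → 2·6 = 12.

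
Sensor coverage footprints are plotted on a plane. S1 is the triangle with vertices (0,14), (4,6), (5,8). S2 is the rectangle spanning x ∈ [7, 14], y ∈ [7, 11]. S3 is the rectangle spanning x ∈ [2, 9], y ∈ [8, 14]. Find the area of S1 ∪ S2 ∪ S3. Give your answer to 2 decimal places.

By inclusion–exclusion:
Individual areas: |S1| = 8, |S2| = 28, |S3| = 42.
|S1∩S2| = 0.
|S1∩S3| = 4.4.
|S2∩S3|: x∈[7,9], y∈[8,11] → 2·3 = 6.
|S1∩S2∩S3| = 0.
|S1 ∪ S2 ∪ S3| = 78 − 10.4 + 0 = 67.60.

67.60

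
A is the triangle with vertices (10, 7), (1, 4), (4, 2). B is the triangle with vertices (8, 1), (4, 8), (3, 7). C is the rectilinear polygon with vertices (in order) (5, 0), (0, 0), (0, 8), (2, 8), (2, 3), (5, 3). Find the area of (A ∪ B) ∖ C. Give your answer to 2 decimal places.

15.70

|A ∪ B| = 17.5344.
|(A ∪ B) ∩ C| = 1.8333.
|(A ∪ B) ∖ C| = 17.5344 − 1.8333 = 15.70.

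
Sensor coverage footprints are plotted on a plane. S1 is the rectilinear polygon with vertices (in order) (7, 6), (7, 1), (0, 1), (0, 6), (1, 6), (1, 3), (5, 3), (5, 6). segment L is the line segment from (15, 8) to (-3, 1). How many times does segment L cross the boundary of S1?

4

The segment meets the boundary at (0,2.167), (2.143,3), (5,4.111), (7,4.889).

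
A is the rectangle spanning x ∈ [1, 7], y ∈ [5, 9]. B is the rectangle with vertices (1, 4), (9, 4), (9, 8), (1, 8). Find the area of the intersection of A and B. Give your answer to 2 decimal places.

18.00

|A∩B|: x∈[1,7], y∈[5,8] → 6·3 = 18.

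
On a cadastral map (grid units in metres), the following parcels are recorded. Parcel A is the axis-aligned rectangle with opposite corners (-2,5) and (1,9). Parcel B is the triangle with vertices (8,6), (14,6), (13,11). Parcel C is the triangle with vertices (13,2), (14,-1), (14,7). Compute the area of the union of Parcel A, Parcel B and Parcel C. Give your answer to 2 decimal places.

By inclusion–exclusion:
Individual areas: |Parcel A| = 12, |Parcel B| = 15, |Parcel C| = 4.
|Parcel A∩Parcel B| = 0.
|Parcel A∩Parcel C| = 0.
|Parcel B∩Parcel C| = 0.05.
|Parcel A∩Parcel B∩Parcel C| = 0.
|Parcel A ∪ Parcel B ∪ Parcel C| = 31 − 0.05 + 0 = 30.95.

30.95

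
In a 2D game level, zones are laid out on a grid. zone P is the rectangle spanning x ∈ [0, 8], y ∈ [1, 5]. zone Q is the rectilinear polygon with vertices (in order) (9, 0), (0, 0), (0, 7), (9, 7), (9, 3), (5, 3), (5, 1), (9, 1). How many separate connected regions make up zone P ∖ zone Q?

zone P ∖ zone Q is a single connected region.

1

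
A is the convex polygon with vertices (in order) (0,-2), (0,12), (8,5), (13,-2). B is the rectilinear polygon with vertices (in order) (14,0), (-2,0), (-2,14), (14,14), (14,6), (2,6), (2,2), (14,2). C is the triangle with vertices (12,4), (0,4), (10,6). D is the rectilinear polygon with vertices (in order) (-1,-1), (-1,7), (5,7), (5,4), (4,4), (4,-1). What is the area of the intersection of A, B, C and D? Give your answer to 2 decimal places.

The intersection is the polygon with vertices (0,4), (2,4.4), (2,4).
By the shoelace formula its area is 0.40.

0.40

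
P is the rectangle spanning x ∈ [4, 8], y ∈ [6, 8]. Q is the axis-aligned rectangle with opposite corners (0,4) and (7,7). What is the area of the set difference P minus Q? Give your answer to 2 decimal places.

5.00

|P∩Q|: x∈[4,7], y∈[6,7] → 3·1 = 3.
|P| = 8.
|P ∖ Q| = |P| − |P∩Q| = 8 − 3 = 5.00.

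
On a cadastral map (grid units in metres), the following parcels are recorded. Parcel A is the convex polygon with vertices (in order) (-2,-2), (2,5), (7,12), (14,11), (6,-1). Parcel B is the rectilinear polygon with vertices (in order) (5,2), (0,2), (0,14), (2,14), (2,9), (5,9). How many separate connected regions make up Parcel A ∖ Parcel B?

1

Parcel A ∖ Parcel B is a single connected region.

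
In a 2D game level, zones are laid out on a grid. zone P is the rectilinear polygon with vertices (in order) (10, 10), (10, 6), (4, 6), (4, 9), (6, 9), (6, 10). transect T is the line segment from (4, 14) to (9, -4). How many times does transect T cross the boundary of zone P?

2

The segment meets the boundary at (6.222,6), (5.389,9).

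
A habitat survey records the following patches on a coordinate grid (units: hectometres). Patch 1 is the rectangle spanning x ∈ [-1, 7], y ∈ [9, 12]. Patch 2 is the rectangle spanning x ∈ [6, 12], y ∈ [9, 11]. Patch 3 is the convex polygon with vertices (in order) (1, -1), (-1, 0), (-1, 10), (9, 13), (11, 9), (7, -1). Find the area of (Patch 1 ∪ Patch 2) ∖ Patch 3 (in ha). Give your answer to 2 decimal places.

9.67

|Patch 1 ∪ Patch 2| = 34.
|(Patch 1 ∪ Patch 2) ∩ Patch 3| = 24.3333.
|(Patch 1 ∪ Patch 2) ∖ Patch 3| = 34 − 24.3333 = 9.67.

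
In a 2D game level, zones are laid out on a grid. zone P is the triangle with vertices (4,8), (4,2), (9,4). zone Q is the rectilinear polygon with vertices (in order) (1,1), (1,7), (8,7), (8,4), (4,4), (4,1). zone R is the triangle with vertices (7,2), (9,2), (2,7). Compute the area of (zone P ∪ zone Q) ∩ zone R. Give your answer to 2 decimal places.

The region (zone P ∪ zone Q) ∩ zone R is the polygon with vertices (6.143,2.857), (2,7), (7.205,3.282).
By the shoelace formula its area is 3.08.

3.08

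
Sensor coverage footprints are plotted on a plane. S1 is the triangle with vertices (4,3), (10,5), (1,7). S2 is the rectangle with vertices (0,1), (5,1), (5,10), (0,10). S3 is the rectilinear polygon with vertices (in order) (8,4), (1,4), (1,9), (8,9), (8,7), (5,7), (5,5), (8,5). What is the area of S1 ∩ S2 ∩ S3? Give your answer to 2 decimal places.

6.85

The intersection is the polygon with vertices (1,7), (5,6.111), (5,5), (5,4), (3.25,4).
By the shoelace formula its area is 6.85.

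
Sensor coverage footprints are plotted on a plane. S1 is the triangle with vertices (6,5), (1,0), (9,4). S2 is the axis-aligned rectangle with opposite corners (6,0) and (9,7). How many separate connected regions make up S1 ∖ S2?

S1 ∖ S2 is a single connected region.

1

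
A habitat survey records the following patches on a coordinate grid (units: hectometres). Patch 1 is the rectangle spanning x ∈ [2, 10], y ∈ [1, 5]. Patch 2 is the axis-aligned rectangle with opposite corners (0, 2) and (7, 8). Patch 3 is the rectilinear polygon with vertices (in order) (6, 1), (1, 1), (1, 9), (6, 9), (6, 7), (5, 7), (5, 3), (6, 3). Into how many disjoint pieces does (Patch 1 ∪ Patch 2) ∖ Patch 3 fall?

(Patch 1 ∪ Patch 2) ∖ Patch 3 splits into 2 disjoint pieces (area 23, area 6).

2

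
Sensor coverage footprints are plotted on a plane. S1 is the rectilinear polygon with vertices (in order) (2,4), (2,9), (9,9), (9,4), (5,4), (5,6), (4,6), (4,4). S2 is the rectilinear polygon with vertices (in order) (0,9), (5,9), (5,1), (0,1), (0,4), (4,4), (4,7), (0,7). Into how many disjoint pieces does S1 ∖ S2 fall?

2

S1 ∖ S2 splits into 2 disjoint pieces (area 6, area 20).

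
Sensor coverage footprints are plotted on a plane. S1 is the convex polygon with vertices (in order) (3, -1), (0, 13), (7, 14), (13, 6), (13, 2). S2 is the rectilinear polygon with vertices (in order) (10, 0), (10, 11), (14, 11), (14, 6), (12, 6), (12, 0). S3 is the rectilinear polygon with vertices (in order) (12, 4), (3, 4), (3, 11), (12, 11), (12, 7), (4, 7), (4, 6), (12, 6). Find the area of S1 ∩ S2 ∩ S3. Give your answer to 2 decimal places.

7.33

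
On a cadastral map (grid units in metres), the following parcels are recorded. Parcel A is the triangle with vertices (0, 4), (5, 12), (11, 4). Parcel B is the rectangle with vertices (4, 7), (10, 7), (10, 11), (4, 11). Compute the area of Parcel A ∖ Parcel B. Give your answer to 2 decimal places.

31.11

|Parcel A| = 44, |Parcel A∩Parcel B| = 12.8875.
|Parcel A ∖ Parcel B| = |Parcel A| − |Parcel A∩Parcel B| = 44 − 12.8875 = 31.11.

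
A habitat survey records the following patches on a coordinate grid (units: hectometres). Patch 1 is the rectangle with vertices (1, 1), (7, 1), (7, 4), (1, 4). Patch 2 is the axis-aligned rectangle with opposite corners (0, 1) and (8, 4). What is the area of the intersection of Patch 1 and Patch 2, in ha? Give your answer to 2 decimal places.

18.00

|Patch 1∩Patch 2|: x∈[1,7], y∈[1,4] → 6·3 = 18.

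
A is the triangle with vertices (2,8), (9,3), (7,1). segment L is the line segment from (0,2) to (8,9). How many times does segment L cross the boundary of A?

2

The segment meets the boundary at (4.674,6.09), (3.868,5.385).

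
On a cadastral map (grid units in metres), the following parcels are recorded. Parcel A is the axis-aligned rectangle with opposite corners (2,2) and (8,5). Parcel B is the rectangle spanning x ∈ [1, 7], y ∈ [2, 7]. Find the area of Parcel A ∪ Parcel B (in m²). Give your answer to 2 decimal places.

By inclusion–exclusion:
Individual areas: |Parcel A| = 18, |Parcel B| = 30.
|Parcel A∩Parcel B|: x∈[2,7], y∈[2,5] → 5·3 = 15.
|Parcel A ∪ Parcel B| = 48 − 15 = 33.00.

33.00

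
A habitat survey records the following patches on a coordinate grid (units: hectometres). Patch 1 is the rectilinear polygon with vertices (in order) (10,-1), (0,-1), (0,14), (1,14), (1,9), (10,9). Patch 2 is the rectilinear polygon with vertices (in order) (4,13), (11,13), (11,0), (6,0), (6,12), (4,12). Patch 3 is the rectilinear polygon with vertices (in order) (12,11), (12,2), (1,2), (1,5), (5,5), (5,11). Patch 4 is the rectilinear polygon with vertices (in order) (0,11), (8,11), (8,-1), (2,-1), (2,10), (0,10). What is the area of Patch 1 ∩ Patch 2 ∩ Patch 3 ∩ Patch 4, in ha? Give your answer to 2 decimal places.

14.00

The intersection is the polygon with vertices (6,2), (6,9), (8,9), (8,2).
By the shoelace formula its area is 14.00.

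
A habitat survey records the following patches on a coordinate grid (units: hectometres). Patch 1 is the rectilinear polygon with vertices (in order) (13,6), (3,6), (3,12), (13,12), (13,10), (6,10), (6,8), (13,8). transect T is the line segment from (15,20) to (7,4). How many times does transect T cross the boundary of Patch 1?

4

The segment meets the boundary at (8,6), (10,10), (11,12), (9,8).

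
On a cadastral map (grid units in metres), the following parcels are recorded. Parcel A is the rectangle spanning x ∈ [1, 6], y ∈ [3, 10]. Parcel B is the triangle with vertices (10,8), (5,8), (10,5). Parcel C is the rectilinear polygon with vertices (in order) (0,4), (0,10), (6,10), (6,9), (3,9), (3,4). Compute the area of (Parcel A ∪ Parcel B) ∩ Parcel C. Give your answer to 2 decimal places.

15.00

The region (Parcel A ∪ Parcel B) ∩ Parcel C is the polygon with vertices (1,10), (6,10), (6,9), (3,9), (3,4), (1,4).
By the shoelace formula its area is 15.00.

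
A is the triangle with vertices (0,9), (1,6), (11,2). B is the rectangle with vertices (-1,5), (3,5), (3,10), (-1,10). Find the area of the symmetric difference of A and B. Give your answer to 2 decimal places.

|A| = 13, |B| = 20, |A∩B| = 5.4364.
|A △ B| = |A| + |B| − 2·|A∩B| = 13 + 20 − 10.8727 = 22.13.

22.13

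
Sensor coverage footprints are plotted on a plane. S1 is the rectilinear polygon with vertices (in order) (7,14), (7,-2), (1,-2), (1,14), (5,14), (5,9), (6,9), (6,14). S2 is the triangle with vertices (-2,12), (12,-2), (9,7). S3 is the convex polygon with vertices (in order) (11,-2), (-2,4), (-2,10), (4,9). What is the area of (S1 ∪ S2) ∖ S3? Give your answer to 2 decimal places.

|S1 ∪ S2| = 113.3636.
|(S1 ∪ S2) ∩ S3| = 41.8904.
|(S1 ∪ S2) ∖ S3| = 113.3636 − 41.8904 = 71.47.

71.47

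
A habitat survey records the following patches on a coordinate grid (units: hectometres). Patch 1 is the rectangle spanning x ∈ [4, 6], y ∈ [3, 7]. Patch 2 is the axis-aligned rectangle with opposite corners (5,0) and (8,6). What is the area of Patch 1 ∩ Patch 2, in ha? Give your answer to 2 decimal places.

3.00

|Patch 1∩Patch 2|: x∈[5,6], y∈[3,6] → 1·3 = 3.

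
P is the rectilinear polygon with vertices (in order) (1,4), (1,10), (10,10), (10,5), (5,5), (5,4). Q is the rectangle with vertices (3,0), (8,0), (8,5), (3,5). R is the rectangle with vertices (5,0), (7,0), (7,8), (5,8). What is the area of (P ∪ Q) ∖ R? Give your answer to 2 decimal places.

|P ∪ Q| = 72.
|(P ∪ Q) ∩ R| = 16.
|(P ∪ Q) ∖ R| = 72 − 16 = 56.00.

56.00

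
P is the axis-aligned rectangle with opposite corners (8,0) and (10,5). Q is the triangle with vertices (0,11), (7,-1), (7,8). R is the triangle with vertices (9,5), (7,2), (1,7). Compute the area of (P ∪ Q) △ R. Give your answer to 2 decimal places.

35.36

|P ∪ Q| = 41.5.
|(P ∪ Q) ∩ R| = 10.0687.
|(P ∪ Q) △ R| = 41.5 + 14 − 20.1374 = 35.36.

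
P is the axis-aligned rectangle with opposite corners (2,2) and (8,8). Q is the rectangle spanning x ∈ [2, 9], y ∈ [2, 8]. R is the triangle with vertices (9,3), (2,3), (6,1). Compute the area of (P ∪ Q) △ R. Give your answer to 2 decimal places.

|P ∪ Q| = 42.
|(P ∪ Q) ∩ R| = 5.25.
|(P ∪ Q) △ R| = 42 + 7 − 10.5 = 38.50.

38.50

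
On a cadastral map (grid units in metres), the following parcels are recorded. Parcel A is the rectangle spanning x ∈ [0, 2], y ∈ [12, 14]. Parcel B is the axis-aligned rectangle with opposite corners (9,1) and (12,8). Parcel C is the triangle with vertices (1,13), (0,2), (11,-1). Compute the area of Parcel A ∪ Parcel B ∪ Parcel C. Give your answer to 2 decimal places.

By inclusion–exclusion:
Individual areas: |Parcel A| = 4, |Parcel B| = 21, |Parcel C| = 62.
|Parcel A∩Parcel B| = 0 (no overlap).
|Parcel A∩Parcel C| = 0.4026.
|Parcel B∩Parcel C| = 0.2286.
|Parcel A∩Parcel B∩Parcel C| = 0.
|Parcel A ∪ Parcel B ∪ Parcel C| = 87 − 0.6312 + 0 = 86.37.

86.37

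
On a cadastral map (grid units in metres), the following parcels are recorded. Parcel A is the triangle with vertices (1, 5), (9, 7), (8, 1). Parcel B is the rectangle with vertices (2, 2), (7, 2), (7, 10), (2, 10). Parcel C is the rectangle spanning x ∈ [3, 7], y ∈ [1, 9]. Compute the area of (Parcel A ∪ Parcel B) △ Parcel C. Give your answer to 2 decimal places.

24.46

|Parcel A ∪ Parcel B| = 48.7857.
|(Parcel A ∪ Parcel B) ∩ Parcel C| = 28.1607.
|(Parcel A ∪ Parcel B) △ Parcel C| = 48.7857 + 32 − 56.3214 = 24.46.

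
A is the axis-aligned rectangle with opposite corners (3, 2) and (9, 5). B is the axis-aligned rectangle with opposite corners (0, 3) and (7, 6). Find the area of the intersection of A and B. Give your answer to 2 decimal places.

|A∩B|: x∈[3,7], y∈[3,5] → 4·2 = 8.

8.00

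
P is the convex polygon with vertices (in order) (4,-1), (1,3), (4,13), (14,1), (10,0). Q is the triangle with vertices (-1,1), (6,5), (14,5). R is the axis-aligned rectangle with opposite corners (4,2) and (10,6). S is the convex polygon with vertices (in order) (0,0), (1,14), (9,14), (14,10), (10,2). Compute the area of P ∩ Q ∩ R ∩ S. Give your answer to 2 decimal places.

10.06

The intersection is the polygon with vertices (10,5), (10,3.933), (4,2.333), (4,3.857), (6,5).
By the shoelace formula its area is 10.06.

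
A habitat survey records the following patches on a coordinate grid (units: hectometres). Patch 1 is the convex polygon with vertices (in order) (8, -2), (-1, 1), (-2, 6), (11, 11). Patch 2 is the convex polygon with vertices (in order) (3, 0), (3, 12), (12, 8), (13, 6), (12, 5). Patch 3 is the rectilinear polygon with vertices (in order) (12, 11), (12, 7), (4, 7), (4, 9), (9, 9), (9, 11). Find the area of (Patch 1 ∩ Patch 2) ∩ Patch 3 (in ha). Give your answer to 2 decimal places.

The region (Patch 1 ∩ Patch 2) ∩ Patch 3 is the polygon with vertices (10.465,8.682), (10.077,7), (4,7), (4,8.308), (5.8,9), (9,9), (9,9.333).
By the shoelace formula its area is 11.99.

11.99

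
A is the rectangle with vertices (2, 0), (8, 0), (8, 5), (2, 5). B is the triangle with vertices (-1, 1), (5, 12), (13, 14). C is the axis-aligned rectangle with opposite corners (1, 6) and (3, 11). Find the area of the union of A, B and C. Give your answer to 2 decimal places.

By inclusion–exclusion:
Individual areas: |A| = 30, |B| = 38, |C| = 10.
|A∩B| = 0.794.
|A∩C| = 0 (no overlap).
|B∩C| = 1.4848.
|A∩B∩C| = 0.
|A ∪ B ∪ C| = 78 − 2.2788 + 0 = 75.72.

75.72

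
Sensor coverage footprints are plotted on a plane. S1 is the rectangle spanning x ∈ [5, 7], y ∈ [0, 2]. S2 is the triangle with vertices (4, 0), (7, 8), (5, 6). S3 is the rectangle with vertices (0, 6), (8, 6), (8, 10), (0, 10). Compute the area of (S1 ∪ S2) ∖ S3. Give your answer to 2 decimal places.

|S1 ∪ S2| = 9.
|(S1 ∪ S2) ∩ S3| = 1.25.
|(S1 ∪ S2) ∖ S3| = 9 − 1.25 = 7.75.

7.75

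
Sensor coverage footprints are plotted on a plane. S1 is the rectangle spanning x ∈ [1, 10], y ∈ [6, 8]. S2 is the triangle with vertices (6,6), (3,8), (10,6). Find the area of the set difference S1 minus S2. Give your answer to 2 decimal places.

|S1| = 18, |S1∩S2| = 4.
|S1 ∖ S2| = |S1| − |S1∩S2| = 18 − 4 = 14.00.

14.00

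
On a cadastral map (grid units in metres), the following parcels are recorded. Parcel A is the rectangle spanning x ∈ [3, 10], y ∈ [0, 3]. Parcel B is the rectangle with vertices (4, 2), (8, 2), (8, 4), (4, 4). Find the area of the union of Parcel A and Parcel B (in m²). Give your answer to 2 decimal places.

By inclusion–exclusion:
Individual areas: |Parcel A| = 21, |Parcel B| = 8.
|Parcel A∩Parcel B|: x∈[4,8], y∈[2,3] → 4·1 = 4.
|Parcel A ∪ Parcel B| = 29 − 4 = 25.00.

25.00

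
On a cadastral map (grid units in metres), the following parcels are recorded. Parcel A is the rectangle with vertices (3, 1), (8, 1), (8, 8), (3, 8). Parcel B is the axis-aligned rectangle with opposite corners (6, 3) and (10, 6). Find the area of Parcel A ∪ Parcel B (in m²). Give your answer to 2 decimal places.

41.00

By inclusion–exclusion:
Individual areas: |Parcel A| = 35, |Parcel B| = 12.
|Parcel A∩Parcel B|: x∈[6,8], y∈[3,6] → 2·3 = 6.
|Parcel A ∪ Parcel B| = 47 − 6 = 41.00.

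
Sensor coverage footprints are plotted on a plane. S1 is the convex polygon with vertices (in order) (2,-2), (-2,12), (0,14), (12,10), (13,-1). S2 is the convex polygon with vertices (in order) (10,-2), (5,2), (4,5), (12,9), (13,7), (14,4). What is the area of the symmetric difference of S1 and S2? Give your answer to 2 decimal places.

|S1| = 171, |S2| = 62, |S1∩S2| = 56.1999.
|S1 △ S2| = |S1| + |S2| − 2·|S1∩S2| = 171 + 62 − 112.3998 = 120.60.

120.60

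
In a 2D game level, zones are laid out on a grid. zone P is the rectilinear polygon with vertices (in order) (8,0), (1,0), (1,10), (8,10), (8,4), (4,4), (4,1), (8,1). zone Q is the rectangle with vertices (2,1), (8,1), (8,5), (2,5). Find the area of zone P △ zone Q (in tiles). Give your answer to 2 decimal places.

58.00

|zone P| = 58, |zone Q| = 24, |zone P∩zone Q| = 12.
|zone P △ zone Q| = |zone P| + |zone Q| − 2·|zone P∩zone Q| = 58 + 24 − 24 = 58.00.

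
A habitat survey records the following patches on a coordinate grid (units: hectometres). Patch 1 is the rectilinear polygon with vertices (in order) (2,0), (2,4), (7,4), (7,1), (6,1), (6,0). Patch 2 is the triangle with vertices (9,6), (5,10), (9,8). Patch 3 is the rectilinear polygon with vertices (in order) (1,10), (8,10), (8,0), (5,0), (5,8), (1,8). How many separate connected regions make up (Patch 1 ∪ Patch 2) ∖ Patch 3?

(Patch 1 ∪ Patch 2) ∖ Patch 3 splits into 2 disjoint pieces (area 12, area 1.75).

2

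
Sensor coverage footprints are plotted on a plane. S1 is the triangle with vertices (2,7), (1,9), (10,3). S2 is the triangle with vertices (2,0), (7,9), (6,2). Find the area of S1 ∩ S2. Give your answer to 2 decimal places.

The intersection is the polygon with vertices (6.478,5.348), (6.4,4.8), (5.043,5.478), (5.378,6.081).
By the shoelace formula its area is 0.85.

0.85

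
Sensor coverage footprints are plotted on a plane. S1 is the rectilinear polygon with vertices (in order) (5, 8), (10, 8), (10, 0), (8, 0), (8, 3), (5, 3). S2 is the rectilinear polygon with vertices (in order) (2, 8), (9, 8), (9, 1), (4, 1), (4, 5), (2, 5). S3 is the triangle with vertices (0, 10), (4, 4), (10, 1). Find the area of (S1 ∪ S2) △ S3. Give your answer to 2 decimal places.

|S1 ∪ S2| = 50.
|(S1 ∪ S2) ∩ S3| = 10.4444.
|(S1 ∪ S2) △ S3| = 50 + 12 − 20.8889 = 41.11.

41.11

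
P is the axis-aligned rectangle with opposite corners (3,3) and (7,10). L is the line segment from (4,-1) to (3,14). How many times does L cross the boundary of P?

The segment meets the boundary at (3.267,10), (3.733,3).

2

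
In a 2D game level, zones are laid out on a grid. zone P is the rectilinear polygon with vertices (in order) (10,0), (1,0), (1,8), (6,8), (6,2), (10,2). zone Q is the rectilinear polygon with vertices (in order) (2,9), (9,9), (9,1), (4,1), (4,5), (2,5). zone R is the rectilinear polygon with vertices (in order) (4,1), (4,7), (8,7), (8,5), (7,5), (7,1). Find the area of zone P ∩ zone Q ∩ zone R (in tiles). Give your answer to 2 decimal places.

13.00

The intersection is the polygon with vertices (6,2), (7,2), (7,1), (4,1), (4,5), (4,7), (6,7).
By the shoelace formula its area is 13.00.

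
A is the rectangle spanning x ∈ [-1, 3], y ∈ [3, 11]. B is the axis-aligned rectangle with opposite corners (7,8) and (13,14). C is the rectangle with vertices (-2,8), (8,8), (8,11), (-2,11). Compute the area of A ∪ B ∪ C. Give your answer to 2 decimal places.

83.00

By inclusion–exclusion:
Individual areas: |A| = 32, |B| = 36, |C| = 30.
|A∩B| = 0 (no overlap).
|A∩C|: x∈[-1,3], y∈[8,11] → 4·3 = 12.
|B∩C|: x∈[7,8], y∈[8,11] → 1·3 = 3.
|A∩B∩C| = 0.
|A ∪ B ∪ C| = 98 − 15 + 0 = 83.00.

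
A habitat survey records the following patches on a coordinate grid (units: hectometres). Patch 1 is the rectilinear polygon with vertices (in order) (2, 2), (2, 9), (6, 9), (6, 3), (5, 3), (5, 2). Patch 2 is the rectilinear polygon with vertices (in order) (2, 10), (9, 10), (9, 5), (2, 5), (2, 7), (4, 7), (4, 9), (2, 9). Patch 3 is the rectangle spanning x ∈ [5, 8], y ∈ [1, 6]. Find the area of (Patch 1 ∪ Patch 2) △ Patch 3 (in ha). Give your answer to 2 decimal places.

51.00

|Patch 1 ∪ Patch 2| = 46.
|(Patch 1 ∪ Patch 2) ∩ Patch 3| = 5.
|(Patch 1 ∪ Patch 2) △ Patch 3| = 46 + 15 − 10 = 51.00.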